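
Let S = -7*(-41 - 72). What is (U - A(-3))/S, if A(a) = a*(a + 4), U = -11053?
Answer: -11050/791 ≈ -13.970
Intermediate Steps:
A(a) = a*(4 + a)
S = 791 (S = -7*(-113) = 791)
(U - A(-3))/S = (-11053 - (-3)*(4 - 3))/791 = (-11053 - (-3))*(1/791) = (-11053 - 1*(-3))*(1/791) = (-11053 + 3)*(1/791) = -11050*1/791 = -11050/791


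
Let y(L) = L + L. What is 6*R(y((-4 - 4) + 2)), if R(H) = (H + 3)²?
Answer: 486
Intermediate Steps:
y(L) = 2*L
R(H) = (3 + H)²
6*R(y((-4 - 4) + 2)) = 6*(3 + 2*((-4 - 4) + 2))² = 6*(3 + 2*(-8 + 2))² = 6*(3 + 2*(-6))² = 6*(3 - 12)² = 6*(-9)² = 6*81 = 486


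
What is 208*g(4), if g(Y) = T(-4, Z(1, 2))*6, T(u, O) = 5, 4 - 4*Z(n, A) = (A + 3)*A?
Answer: 6240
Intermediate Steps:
Z(n, A) = 1 - A*(3 + A)/4 (Z(n, A) = 1 - (A + 3)*A/4 = 1 - (3 + A)*A/4 = 1 - A*(3 + A)/4)
g(Y) = 30 (g(Y) = 5*6 = 30)
208*g(4) = 208*30 = 6240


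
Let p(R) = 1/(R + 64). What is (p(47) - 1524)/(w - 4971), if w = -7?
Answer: 169163/552558 ≈ 0.30615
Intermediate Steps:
p(R) = 1/(64 + R)
(p(47) - 1524)/(w - 4971) = (1/(64 + 47) - 1524)/(-7 - 4971) = (1/111 - 1524)/(-4978) = (1/111 - 1524)*(-1/4978) = -169163/111*(-1/4978) = 169163/552558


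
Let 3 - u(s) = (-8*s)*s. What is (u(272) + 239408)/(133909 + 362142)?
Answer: 831283/496051 ≈ 1.6758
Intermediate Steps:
u(s) = 3 + 8*s**2 (u(s) = 3 - (-8*s)*s = 3 - (-8)*s**2 = 3 + 8*s**2)
(u(272) + 239408)/(133909 + 362142) = ((3 + 8*272**2) + 239408)/(133909 + 362142) = ((3 + 8*73984) + 239408)/496051 = ((3 + 591872) + 239408)*(1/496051) = (591875 + 239408)*(1/496051) = 831283*(1/496051) = 831283/496051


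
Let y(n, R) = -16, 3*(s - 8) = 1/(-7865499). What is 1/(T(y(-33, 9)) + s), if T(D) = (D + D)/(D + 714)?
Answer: 8235177453/65503875323 ≈ 0.12572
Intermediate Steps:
s = 188771975/23596497 (s = 8 + (1/3)/(-7865499) = 8 + (1/3)*(-1/7865499) = 8 - 1/23596497 = 188771975/23596497 ≈ 8.0000)
T(D) = 2*D/(714 + D) (T(D) = (2*D)/(714 + D) = 2*D/(714 + D))
1/(T(y(-33, 9)) + s) = 1/(2*(-16)/(714 - 16) + 188771975/23596497) = 1/(2*(-16)/698 + 188771975/23596497) = 1/(2*(-16)*(1/698) + 188771975/23596497) = 1/(-16/349 + 188771975/23596497) = 1/(65503875323/8235177453) = 8235177453/65503875323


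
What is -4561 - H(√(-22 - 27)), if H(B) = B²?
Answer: -4512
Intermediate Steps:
-4561 - H(√(-22 - 27)) = -4561 - (√(-22 - 27))² = -4561 - (√(-49))² = -4561 - (7*I)² = -4561 - 1*(-49) = -4561 + 49 = -4512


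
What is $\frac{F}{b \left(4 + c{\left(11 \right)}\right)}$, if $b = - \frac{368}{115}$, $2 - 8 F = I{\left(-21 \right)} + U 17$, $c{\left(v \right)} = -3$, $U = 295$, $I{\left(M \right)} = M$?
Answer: $195$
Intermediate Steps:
$F = -624$ ($F = \frac{1}{4} - \frac{-21 + 295 \cdot 17}{8} = \frac{1}{4} - \frac{-21 + 5015}{8} = \frac{1}{4} - \frac{2497}{4} = -624$)
$b = - \frac{16}{5}$ ($b = \left(-368\right) \frac{1}{115} = - \frac{16}{5} \approx -3.2$)
$\frac{F}{b \left(4 + c{\left(11 \right)}\right)} = - \frac{624}{\left(- \frac{16}{5}\right) \left(4 - 3\right)} = - \frac{624}{\left(- \frac{16}{5}\right) 1} = - \frac{624}{- \frac{16}{5}} = \left(-624\right) \left(- \frac{5}{16}\right) = 195$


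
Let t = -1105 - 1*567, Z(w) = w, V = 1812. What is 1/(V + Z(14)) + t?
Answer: -3053071/1826 ≈ -1672.0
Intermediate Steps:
t = -1672 (t = -1105 - 567 = -1672)
1/(V + Z(14)) + t = 1/(1812 + 14) - 1672 = 1/1826 - 1672 = -3053071/1826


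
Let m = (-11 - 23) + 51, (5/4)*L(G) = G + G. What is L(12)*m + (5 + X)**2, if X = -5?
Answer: 1632/5 ≈ 326.40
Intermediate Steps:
L(G) = 8*G/5 (L(G) = 4*(G + G)/5 = 4*(2*G)/5 = 8*G/5)
m = 17 (m = -34 + 51 = 17)
L(12)*m + (5 + X)**2 = ((8/5)*12)*17 + (5 - 5)**2 = (96/5)*17 + 0**2 = 1632/5 + 0 = 1632/5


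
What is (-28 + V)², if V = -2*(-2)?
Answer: 576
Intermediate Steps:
V = 4
(-28 + V)² = (-28 + 4)² = (-24)² = 576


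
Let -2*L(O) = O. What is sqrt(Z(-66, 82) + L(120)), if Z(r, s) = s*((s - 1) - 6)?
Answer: sqrt(6090) ≈ 78.038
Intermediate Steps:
L(O) = -O/2
Z(r, s) = s*(-7 + s) (Z(r, s) = s*((-1 + s) - 6) = s*(-7 + s))
sqrt(Z(-66, 82) + L(120)) = sqrt(82*(-7 + 82) - 1/2*120) = sqrt(82*75 - 60) = sqrt(6150 - 60) = sqrt(6090)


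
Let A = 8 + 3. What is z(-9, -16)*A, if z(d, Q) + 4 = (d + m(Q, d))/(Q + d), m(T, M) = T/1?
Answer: -33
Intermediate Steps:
m(T, M) = T (m(T, M) = T*1 = T)
A = 11
z(d, Q) = -3 (z(d, Q) = -4 + (d + Q)/(Q + d) = -4 + (Q + d)/(Q + d) = -4 + 1 = -3)
z(-9, -16)*A = -3*11 = -33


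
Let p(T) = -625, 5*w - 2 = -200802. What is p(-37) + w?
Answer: -40785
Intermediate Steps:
w = -40160 (w = ⅖ + (⅕)*(-200802) = ⅖ - 200802/5 = -40160)
p(-37) + w = -625 - 40160 = -40785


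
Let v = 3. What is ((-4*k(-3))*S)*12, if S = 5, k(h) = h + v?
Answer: 0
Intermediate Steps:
k(h) = 3 + h (k(h) = h + 3 = 3 + h)
((-4*k(-3))*S)*12 = (-4*(3 - 3)*5)*12 = (-4*0*5)*12 = (0*5)*12 = 0*12 = 0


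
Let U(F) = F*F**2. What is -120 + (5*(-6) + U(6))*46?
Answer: 8436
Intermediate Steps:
U(F) = F**3
-120 + (5*(-6) + U(6))*46 = -120 + (5*(-6) + 6**3)*46 = -120 + (-30 + 216)*46 = -120 + 186*46 = -120 + 8556 = 8436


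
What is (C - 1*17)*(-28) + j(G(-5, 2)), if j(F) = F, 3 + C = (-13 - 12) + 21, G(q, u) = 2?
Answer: 674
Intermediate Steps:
C = -7 (C = -3 + ((-13 - 12) + 21) = -3 + (-25 + 21) = -3 - 4 = -7)
(C - 1*17)*(-28) + j(G(-5, 2)) = (-7 - 1*17)*(-28) + 2 = (-7 - 17)*(-28) + 2 = -24*(-28) + 2 = 672 + 2 = 674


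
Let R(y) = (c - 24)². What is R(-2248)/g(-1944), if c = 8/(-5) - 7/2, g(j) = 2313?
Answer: 9409/25700 ≈ 0.36611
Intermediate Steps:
c = -51/10 (c = 8*(-⅕) - 7*½ = -8/5 - 7/2 = -51/10 ≈ -5.1000)
R(y) = 84681/100 (R(y) = (-51/10 - 24)² = (-291/10)² = 84681/100)
R(-2248)/g(-1944) = (84681/100)/2313 = (84681/100)*(1/2313) = 9409/25700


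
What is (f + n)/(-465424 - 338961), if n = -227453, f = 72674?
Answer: 154779/804385 ≈ 0.19242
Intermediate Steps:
(f + n)/(-465424 - 338961) = (72674 - 227453)/(-465424 - 338961) = -154779/(-804385) = -154779*(-1/804385) = 154779/804385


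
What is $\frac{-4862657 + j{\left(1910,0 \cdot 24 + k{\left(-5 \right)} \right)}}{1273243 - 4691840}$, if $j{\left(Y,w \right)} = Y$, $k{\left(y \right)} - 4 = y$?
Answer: $\frac{4860747}{3418597} \approx 1.4219$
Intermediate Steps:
$k{\left(y \right)} = 4 + y$
$\frac{-4862657 + j{\left(1910,0 \cdot 24 + k{\left(-5 \right)} \right)}}{1273243 - 4691840} = \frac{-4862657 + 1910}{1273243 - 4691840} = - \frac{4860747}{-3418597} = \left(-4860747\right) \left(- \frac{1}{3418597}\right) = \frac{4860747}{3418597}$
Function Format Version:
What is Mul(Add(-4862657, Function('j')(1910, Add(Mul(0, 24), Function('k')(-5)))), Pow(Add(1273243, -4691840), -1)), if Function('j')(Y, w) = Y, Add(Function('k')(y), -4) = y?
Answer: Rational(4860747, 3418597) ≈ 1.4219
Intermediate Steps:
Function('k')(y) = Add(4, y)
Mul(Add(-4862657, Function('j')(1910, Add(Mul(0, 24), Function('k')(-5)))), Pow(Add(1273243, -4691840), -1)) = Mul(Add(-4862657, 1910), Pow(Add(1273243, -4691840), -1)) = Mul(-4860747, Pow(-3418597, -1)) = Mul(-4860747, Rational(-1, 3418597)) = Rational(4860747, 3418597)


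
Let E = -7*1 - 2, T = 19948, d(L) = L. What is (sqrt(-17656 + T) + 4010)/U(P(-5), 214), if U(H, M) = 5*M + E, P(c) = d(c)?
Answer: 4010/1061 + 2*sqrt(573)/1061 ≈ 3.8246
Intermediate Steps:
E = -9 (E = -7 - 2 = -9)
P(c) = c
U(H, M) = -9 + 5*M (U(H, M) = 5*M - 9 = -9 + 5*M)
(sqrt(-17656 + T) + 4010)/U(P(-5), 214) = (sqrt(-17656 + 19948) + 4010)/(-9 + 5*214) = (sqrt(2292) + 4010)/(-9 + 1070) = (2*sqrt(573) + 4010)/1061 = (4010 + 2*sqrt(573))*(1/1061) = 4010/1061 + 2*sqrt(573)/1061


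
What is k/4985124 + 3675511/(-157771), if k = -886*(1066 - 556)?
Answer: -1532847375202/65542333217 ≈ -23.387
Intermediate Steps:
k = -451860 (k = -886*510 = -451860)
k/4985124 + 3675511/(-157771) = -451860/4985124 + 3675511/(-157771) = -451860*1/4985124 + 3675511*(-1/157771) = -37655/415427 - 3675511/157771 = -1532847375202/65542333217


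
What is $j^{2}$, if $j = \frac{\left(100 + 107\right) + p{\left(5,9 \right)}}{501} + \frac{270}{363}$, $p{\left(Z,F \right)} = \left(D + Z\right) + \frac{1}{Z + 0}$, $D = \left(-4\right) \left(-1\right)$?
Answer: $\frac{126914775001}{91872641025} \approx 1.3814$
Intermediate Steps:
$D = 4$
$p{\left(Z,F \right)} = 4 + Z + \frac{1}{Z}$ ($p{\left(Z,F \right)} = \left(4 + Z\right) + \frac{1}{Z + 0} = \left(4 + Z\right) + \frac{1}{Z} = 4 + Z + \frac{1}{Z}$)
$j = \frac{356251}{303105}$ ($j = \frac{\left(100 + 107\right) + \left(4 + 5 + \frac{1}{5}\right)}{501} + \frac{270}{363} = \left(207 + \left(4 + 5 + \frac{1}{5}\right)\right) \frac{1}{501} + 270 \cdot \frac{1}{363} = \left(207 + \frac{46}{5}\right) \frac{1}{501} + \frac{90}{121} = \frac{1081}{5} \cdot \frac{1}{501} + \frac{90}{121} = \frac{1081}{2505} + \frac{90}{121} = \frac{356251}{303105} \approx 1.1753$)
$j^{2} = \left(\frac{356251}{303105}\right)^{2} = \frac{126914775001}{91872641025}$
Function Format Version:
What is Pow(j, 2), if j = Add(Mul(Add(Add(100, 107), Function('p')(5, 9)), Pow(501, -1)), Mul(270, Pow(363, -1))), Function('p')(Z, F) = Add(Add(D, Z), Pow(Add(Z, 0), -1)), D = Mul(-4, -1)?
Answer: Rational(126914775001, 91872641025) ≈ 1.3814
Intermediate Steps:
D = 4
Function('p')(Z, F) = Add(4, Z, Pow(Z, -1)) (Function('p')(Z, F) = Add(Add(4, Z), Pow(Add(Z, 0), -1)) = Add(Add(4, Z), Pow(Z, -1)) = Add(4, Z, Pow(Z, -1)))
j = Rational(356251, 303105) (j = Add(Mul(Add(Add(100, 107), Add(4, 5, Pow(5, -1))), Pow(501, -1)), Mul(270, Pow(363, -1))) = Add(Mul(Add(207, Add(4, 5, Rational(1, 5))), Rational(1, 501)), Mul(270, Rational(1, 363))) = Add(Mul(Add(207, Rational(46, 5)), Rational(1, 501)), Rational(90, 121)) = Add(Mul(Rational(1081, 5), Rational(1, 501)), Rational(90, 121)) = Add(Rational(1081, 2505), Rational(90, 121)) = Rational(356251, 303105) ≈ 1.1753)
Pow(j, 2) = Pow(Rational(356251, 303105), 2) = Rational(126914775001, 91872641025)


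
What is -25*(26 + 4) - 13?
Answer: -763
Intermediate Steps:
-25*(26 + 4) - 13 = -25*30 - 13 = -750 - 13 = -763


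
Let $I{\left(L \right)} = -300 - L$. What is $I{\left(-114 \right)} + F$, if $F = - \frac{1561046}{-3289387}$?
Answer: $- \frac{610264936}{3289387} \approx -185.53$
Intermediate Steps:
$F = \frac{1561046}{3289387}$ ($F = \left(-1561046\right) \left(- \frac{1}{3289387}\right) = \frac{1561046}{3289387} \approx 0.47457$)
$I{\left(-114 \right)} + F = \left(-300 - -114\right) + \frac{1561046}{3289387} = \left(-300 + 114\right) + \frac{1561046}{3289387} = -186 + \frac{1561046}{3289387} = - \frac{610264936}{3289387}$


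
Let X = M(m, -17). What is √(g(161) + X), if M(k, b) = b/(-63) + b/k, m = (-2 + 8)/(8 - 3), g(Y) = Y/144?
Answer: I*√90167/84 ≈ 3.5747*I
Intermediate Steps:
g(Y) = Y/144 (g(Y) = Y*(1/144) = Y/144)
m = 6/5 ≈ 1.2000
M(k, b) = -b/63 + b/k (M(k, b) = b*(-1/63) + b/k = -b/63 + b/k)
X = -1751/126 (X = -1/63*(-17) - 17/6/5 = 17/63 - 17*⅚ = 17/63 - 85/6 = -1751/126 ≈ -13.897)
√(g(161) + X) = √((1/144)*161 - 1751/126) = √(161/144 - 1751/126) = √(-12881/1008) = I*√90167/84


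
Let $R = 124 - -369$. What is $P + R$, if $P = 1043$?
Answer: $1536$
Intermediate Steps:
$R = 493$ ($R = 124 + 369 = 493$)
$P + R = 1043 + 493 = 1536$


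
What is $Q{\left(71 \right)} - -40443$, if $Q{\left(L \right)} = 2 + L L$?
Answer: $45486$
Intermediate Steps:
$Q{\left(L \right)} = 2 + L^{2}$
$Q{\left(71 \right)} - -40443 = \left(2 + 71^{2}\right) - -40443 = \left(2 + 5041\right) + 40443 = 5043 + 40443 = 45486$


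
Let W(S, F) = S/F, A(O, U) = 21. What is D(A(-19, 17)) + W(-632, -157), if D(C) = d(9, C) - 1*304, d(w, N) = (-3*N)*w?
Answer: -136115/157 ≈ -866.97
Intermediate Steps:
d(w, N) = -3*N*w
D(C) = -304 - 27*C (D(C) = -3*C*9 - 1*304 = -27*C - 304 = -304 - 27*C)
D(A(-19, 17)) + W(-632, -157) = (-304 - 27*21) - 632/(-157) = (-304 - 567) - 632*(-1/157) = -871 + 632/157 = -136115/157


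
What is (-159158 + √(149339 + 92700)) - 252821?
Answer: -411979 + √242039 ≈ -4.1149e+5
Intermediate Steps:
(-159158 + √(149339 + 92700)) - 252821 = (-159158 + √242039) - 252821 = -411979 + √242039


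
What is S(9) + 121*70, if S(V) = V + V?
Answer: 8488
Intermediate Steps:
S(V) = 2*V
S(9) + 121*70 = 2*9 + 121*70 = 18 + 8470 = 8488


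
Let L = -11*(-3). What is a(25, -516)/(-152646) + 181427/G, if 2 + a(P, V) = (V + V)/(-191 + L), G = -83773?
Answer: -1093932176126/505110727641 ≈ -2.1657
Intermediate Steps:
L = 33
a(P, V) = -2 - V/79 (a(P, V) = -2 + (V + V)/(-191 + 33) = -2 + (2*V)/(-158) = -2 + (2*V)*(-1/158) = -2 - V/79)
a(25, -516)/(-152646) + 181427/G = (-2 - 1/79*(-516))/(-152646) + 181427/(-83773) = (-2 + 516/79)*(-1/152646) + 181427*(-1/83773) = (358/79)*(-1/152646) - 181427/83773 = -179/6029517 - 181427/83773 = -1093932176126/505110727641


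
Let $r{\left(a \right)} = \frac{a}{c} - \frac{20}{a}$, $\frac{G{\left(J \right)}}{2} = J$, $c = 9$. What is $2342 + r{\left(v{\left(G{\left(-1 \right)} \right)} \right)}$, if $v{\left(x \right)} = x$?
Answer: $\frac{21166}{9} \approx 2351.8$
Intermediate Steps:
$G{\left(J \right)} = 2 J$
$r{\left(a \right)} = - \frac{20}{a} + \frac{a}{9}$ ($r{\left(a \right)} = \frac{a}{9} - \frac{20}{a} = - \frac{20}{a} + \frac{a}{9}$)
$2342 + r{\left(v{\left(G{\left(-1 \right)} \right)} \right)} = 2342 + \left(- \frac{20}{2 \left(-1\right)} + \frac{2 \left(-1\right)}{9}\right) = 2342 + \left(- \frac{20}{-2} + \frac{1}{9} \left(-2\right)\right) = 2342 - - \frac{88}{9} = 2342 + \left(10 - \frac{2}{9}\right) = 2342 + \frac{88}{9} = \frac{21166}{9}$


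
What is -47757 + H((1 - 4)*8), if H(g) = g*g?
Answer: -47181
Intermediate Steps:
H(g) = g**2
-47757 + H((1 - 4)*8) = -47757 + ((1 - 4)*8)**2 = -47757 + (-3*8)**2 = -47757 + (-24)**2 = -47757 + 576 = -47181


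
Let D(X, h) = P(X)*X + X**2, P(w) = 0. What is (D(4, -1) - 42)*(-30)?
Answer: 780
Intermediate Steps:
D(X, h) = X**2 (D(X, h) = 0*X + X**2 = 0 + X**2 = X**2)
(D(4, -1) - 42)*(-30) = (4**2 - 42)*(-30) = (16 - 42)*(-30) = -26*(-30) = 780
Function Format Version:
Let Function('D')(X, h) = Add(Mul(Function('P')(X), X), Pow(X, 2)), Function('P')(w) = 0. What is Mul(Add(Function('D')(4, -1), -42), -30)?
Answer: 780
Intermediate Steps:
Function('D')(X, h) = Pow(X, 2) (Function('D')(X, h) = Add(Mul(0, X), Pow(X, 2)) = Add(0, Pow(X, 2)) = Pow(X, 2))
Mul(Add(Function('D')(4, -1), -42), -30) = Mul(Add(Pow(4, 2), -42), -30) = Mul(Add(16, -42), -30) = Mul(-26, -30) = 780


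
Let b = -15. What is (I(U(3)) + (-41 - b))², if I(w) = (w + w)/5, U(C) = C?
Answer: 15376/25 ≈ 615.04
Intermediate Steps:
I(w) = 2*w/5 (I(w) = (2*w)/5 = 2*w/5)
(I(U(3)) + (-41 - b))² = ((⅖)*3 + (-41 - 1*(-15)))² = (6/5 + (-41 + 15))² = (6/5 - 26)² = (-124/5)² = 15376/25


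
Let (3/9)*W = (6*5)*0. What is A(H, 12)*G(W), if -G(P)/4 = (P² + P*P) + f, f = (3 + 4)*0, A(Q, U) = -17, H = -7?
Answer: 0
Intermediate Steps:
W = 0 (W = 3*((6*5)*0) = 3*(30*0) = 3*0 = 0)
f = 0 (f = 7*0 = 0)
G(P) = -8*P² (G(P) = -4*((P² + P*P) + 0) = -4*((P² + P²) + 0) = -4*(2*P² + 0) = -8*P²)
A(H, 12)*G(W) = -(-136)*0² = -(-136)*0 = -17*0 = 0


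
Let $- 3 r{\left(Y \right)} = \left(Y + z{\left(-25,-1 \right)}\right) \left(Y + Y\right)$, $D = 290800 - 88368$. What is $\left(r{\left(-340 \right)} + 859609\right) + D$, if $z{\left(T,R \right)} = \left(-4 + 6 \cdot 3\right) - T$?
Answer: $\frac{2981443}{3} \approx 9.9381 \cdot 10^{5}$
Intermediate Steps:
$z{\left(T,R \right)} = 14 - T$ ($z{\left(T,R \right)} = \left(-4 + 18\right) - T = 14 - T$)
$D = 202432$
$r{\left(Y \right)} = - \frac{2 Y \left(39 + Y\right)}{3}$ ($r{\left(Y \right)} = - \frac{\left(Y + \left(14 - -25\right)\right) \left(Y + Y\right)}{3} = - \frac{\left(Y + \left(14 + 25\right)\right) 2 Y}{3} = - \frac{\left(Y + 39\right) 2 Y}{3} = - \frac{\left(39 + Y\right) 2 Y}{3} = - \frac{2 Y \left(39 + Y\right)}{3}$)
$\left(r{\left(-340 \right)} + 859609\right) + D = \left(\left(- \frac{2}{3}\right) \left(-340\right) \left(39 - 340\right) + 859609\right) + 202432 = \left(\left(- \frac{2}{3}\right) \left(-340\right) \left(-301\right) + 859609\right) + 202432 = \left(- \frac{204680}{3} + 859609\right) + 202432 = \frac{2374147}{3} + 202432 = \frac{2981443}{3}$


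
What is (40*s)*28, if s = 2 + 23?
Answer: 28000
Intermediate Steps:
s = 25
(40*s)*28 = (40*25)*28 = 1000*28 = 28000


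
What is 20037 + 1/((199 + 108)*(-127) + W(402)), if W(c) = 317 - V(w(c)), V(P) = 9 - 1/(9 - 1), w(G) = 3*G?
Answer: 6200389531/309447 ≈ 20037.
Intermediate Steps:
V(P) = 71/8 (V(P) = 9 - 1/8 = 9 - 1*⅛ = 9 - ⅛ = 71/8)
W(c) = 2465/8 (W(c) = 317 - 1*71/8 = 317 - 71/8 = 2465/8)
20037 + 1/((199 + 108)*(-127) + W(402)) = 20037 + 1/((199 + 108)*(-127) + 2465/8) = 20037 + 1/(307*(-127) + 2465/8) = 20037 + 1/(-38989 + 2465/8) = 20037 + 1/(-309447/8) = 20037 - 8/309447 = 6200389531/309447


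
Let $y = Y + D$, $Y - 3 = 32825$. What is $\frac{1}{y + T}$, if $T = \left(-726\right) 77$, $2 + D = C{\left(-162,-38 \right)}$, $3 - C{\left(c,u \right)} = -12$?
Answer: $- \frac{1}{23061} \approx -4.3363 \cdot 10^{-5}$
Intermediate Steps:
$Y = 32828$ ($Y = 3 + 32825 = 32828$)
$C{\left(c,u \right)} = 15$ ($C{\left(c,u \right)} = 3 - -12 = 3 + 12 = 15$)
$D = 13$ ($D = -2 + 15 = 13$)
$y = 32841$ ($y = 32828 + 13 = 32841$)
$T = -55902$
$\frac{1}{y + T} = \frac{1}{32841 - 55902} = \frac{1}{-23061} = - \frac{1}{23061}$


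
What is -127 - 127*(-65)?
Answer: 8128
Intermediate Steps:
-127 - 127*(-65) = -127 + 8255 = 8128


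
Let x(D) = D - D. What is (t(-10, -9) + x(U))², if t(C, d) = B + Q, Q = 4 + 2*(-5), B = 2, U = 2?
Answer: 16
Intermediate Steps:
x(D) = 0
Q = -6 (Q = 4 - 10 = -6)
t(C, d) = -4 (t(C, d) = 2 - 6 = -4)
(t(-10, -9) + x(U))² = (-4 + 0)² = (-4)² = 16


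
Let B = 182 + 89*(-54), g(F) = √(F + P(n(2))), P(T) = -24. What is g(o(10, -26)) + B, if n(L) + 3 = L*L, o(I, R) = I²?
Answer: -4624 + 2*√19 ≈ -4615.3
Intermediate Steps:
n(L) = -3 + L² (n(L) = -3 + L*L = -3 + L²)
g(F) = √(-24 + F) (g(F) = √(F - 24) = √(-24 + F))
B = -4624 (B = 182 - 4806 = -4624)
g(o(10, -26)) + B = √(-24 + 10²) - 4624 = √(-24 + 100) - 4624 = √76 - 4624 = 2*√19 - 4624 = -4624 + 2*√19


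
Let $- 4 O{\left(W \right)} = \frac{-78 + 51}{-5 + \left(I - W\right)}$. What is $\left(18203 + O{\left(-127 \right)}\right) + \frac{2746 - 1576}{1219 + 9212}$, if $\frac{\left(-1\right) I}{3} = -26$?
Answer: $\frac{16877956893}{927200} \approx 18203.0$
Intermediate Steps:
$I = 78$ ($I = \left(-3\right) \left(-26\right) = 78$)
$O{\left(W \right)} = \frac{27}{4 \left(73 - W\right)}$ ($O{\left(W \right)} = - \frac{\left(-78 + 51\right) \frac{1}{-5 - \left(-78 + W\right)}}{4} = - \frac{\left(-27\right) \frac{1}{73 - W}}{4} = \frac{27}{4 \left(73 - W\right)}$)
$\left(18203 + O{\left(-127 \right)}\right) + \frac{2746 - 1576}{1219 + 9212} = \left(18203 - \frac{27}{-292 + 4 \left(-127\right)}\right) + \frac{2746 - 1576}{1219 + 9212} = \left(18203 - \frac{27}{-292 - 508}\right) + \frac{1170}{10431} = \left(18203 - \frac{27}{-800}\right) + 1170 \cdot \frac{1}{10431} = \left(18203 - - \frac{27}{800}\right) + \frac{130}{1159} = \left(18203 + \frac{27}{800}\right) + \frac{130}{1159} = \frac{14562427}{800} + \frac{130}{1159} = \frac{16877956893}{927200}$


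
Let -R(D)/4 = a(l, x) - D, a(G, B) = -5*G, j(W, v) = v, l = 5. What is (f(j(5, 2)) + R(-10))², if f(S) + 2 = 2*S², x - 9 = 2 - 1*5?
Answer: 4356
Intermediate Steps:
x = 6 (x = 9 + (2 - 1*5) = 9 + (2 - 5) = 9 - 3 = 6)
f(S) = -2 + 2*S²
R(D) = 100 + 4*D (R(D) = -4*(-5*5 - D) = -4*(-25 - D) = 100 + 4*D)
(f(j(5, 2)) + R(-10))² = ((-2 + 2*2²) + (100 + 4*(-10)))² = ((-2 + 2*4) + (100 - 40))² = ((-2 + 8) + 60)² = (6 + 60)² = 66² = 4356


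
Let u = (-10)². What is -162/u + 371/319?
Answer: -7289/15950 ≈ -0.45699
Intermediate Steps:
u = 100
-162/u + 371/319 = -162/100 + 371/319 = -162*1/100 + 371*(1/319) = -81/50 + 371/319 = -7289/15950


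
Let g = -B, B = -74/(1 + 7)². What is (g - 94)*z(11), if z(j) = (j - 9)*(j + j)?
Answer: -32681/8 ≈ -4085.1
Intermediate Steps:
B = -37/32 (B = -74/(8²) = -74/64 = -74*1/64 = -37/32 ≈ -1.1563)
z(j) = 2*j*(-9 + j) (z(j) = (-9 + j)*(2*j) = 2*j*(-9 + j))
g = 37/32 (g = -1*(-37/32) = 37/32 ≈ 1.1563)
(g - 94)*z(11) = (37/32 - 94)*(2*11*(-9 + 11)) = -2971*11*2/16 = -2971/32*44 = -32681/8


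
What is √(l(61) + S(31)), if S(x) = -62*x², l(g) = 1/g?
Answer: I*√221704561/61 ≈ 244.09*I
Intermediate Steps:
√(l(61) + S(31)) = √(1/61 - 62*31²) = √(1/61 - 62*961) = √(1/61 - 59582) = √(-3634501/61) = I*√221704561/61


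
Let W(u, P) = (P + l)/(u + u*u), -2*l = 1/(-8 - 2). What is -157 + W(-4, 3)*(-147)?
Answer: -15549/80 ≈ -194.36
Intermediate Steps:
l = 1/20 (l = -1/(2*(-8 - 2)) = -½/(-10) = -½*(-⅒) = 1/20 ≈ 0.050000)
W(u, P) = (1/20 + P)/(u + u²) (W(u, P) = (P + 1/20)/(u + u*u) = (1/20 + P)/(u + u²))
-157 + W(-4, 3)*(-147) = -157 + ((1/20 + 3)/((-4)*(1 - 4)))*(-147) = -157 - ¼*61/20/(-3)*(-147) = -157 - ¼*(-⅓)*61/20*(-147) = -157 + (61/240)*(-147) = -157 - 2989/80 = -15549/80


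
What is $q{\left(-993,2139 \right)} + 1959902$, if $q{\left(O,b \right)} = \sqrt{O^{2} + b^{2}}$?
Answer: $1959902 + 3 \sqrt{617930} \approx 1.9623 \cdot 10^{6}$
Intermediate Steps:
$q{\left(-993,2139 \right)} + 1959902 = \sqrt{\left(-993\right)^{2} + 2139^{2}} + 1959902 = \sqrt{986049 + 4575321} + 1959902 = \sqrt{5561370} + 1959902 = 3 \sqrt{617930} + 1959902 = 1959902 + 3 \sqrt{617930}$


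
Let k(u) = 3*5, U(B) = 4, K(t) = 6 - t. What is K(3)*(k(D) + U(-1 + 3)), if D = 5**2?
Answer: 57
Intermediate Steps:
D = 25
k(u) = 15
K(3)*(k(D) + U(-1 + 3)) = (6 - 1*3)*(15 + 4) = (6 - 3)*19 = 3*19 = 57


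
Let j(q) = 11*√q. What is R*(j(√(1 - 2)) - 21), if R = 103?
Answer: -2163 + 1133*√I ≈ -1361.8 + 801.15*I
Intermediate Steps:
R*(j(√(1 - 2)) - 21) = 103*(11*√(√(1 - 2)) - 21) = 103*(11*√(√(-1)) - 21) = 103*(11*√I - 21) = 103*(-21 + 11*√I) = -2163 + 1133*√I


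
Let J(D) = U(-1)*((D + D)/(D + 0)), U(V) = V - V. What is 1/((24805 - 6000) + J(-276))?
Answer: 1/18805 ≈ 5.3177e-5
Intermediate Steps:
U(V) = 0
J(D) = 0 (J(D) = 0*((D + D)/(D + 0)) = 0*((2*D)/D) = 0*2 = 0)
1/((24805 - 6000) + J(-276)) = 1/((24805 - 6000) + 0) = 1/(18805 + 0) = 1/18805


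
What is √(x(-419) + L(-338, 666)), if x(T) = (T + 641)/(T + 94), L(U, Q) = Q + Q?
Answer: √5624814/65 ≈ 36.487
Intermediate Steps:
L(U, Q) = 2*Q
x(T) = (641 + T)/(94 + T)
√(x(-419) + L(-338, 666)) = √((641 - 419)/(94 - 419) + 2*666) = √(222/(-325) + 1332) = √(-1/325*222 + 1332) = √(-222/325 + 1332) = √(432678/325) = √5624814/65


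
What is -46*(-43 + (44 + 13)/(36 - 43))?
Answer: 16468/7 ≈ 2352.6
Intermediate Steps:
-46*(-43 + (44 + 13)/(36 - 43)) = -46*(-43 + 57/(-7)) = -46*(-43 + 57*(-⅐)) = -46*(-43 - 57/7) = -46*(-358/7) = 16468/7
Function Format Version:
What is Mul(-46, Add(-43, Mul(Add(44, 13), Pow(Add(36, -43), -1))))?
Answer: Rational(16468, 7) ≈ 2352.6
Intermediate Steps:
Mul(-46, Add(-43, Mul(Add(44, 13), Pow(Add(36, -43), -1)))) = Mul(-46, Add(-43, Mul(57, Pow(-7, -1)))) = Mul(-46, Add(-43, Mul(57, Rational(-1, 7)))) = Mul(-46, Add(-43, Rational(-57, 7))) = Mul(-46, Rational(-358, 7)) = Rational(16468, 7)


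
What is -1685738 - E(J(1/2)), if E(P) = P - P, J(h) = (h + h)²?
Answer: -1685738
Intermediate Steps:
J(h) = 4*h² (J(h) = (2*h)² = 4*h²)
E(P) = 0
-1685738 - E(J(1/2)) = -1685738 - 1*0 = -1685738 + 0 = -1685738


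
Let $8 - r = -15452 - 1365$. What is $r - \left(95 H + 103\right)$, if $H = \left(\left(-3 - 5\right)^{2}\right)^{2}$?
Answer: $-372398$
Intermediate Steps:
$H = 4096$ ($H = \left(\left(-8\right)^{2}\right)^{2} = 64^{2} = 4096$)
$r = 16825$ ($r = 8 - \left(-15452 - 1365\right) = 8 - -16817 = 8 + 16817 = 16825$)
$r - \left(95 H + 103\right) = 16825 - \left(95 \cdot 4096 + 103\right) = 16825 - \left(389120 + 103\right) = 16825 - 389223 = -372398$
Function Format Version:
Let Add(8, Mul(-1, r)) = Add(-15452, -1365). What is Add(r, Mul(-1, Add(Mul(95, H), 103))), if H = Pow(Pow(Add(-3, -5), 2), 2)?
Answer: -372398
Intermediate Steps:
H = 4096 (H = Pow(Pow(-8, 2), 2) = Pow(64, 2) = 4096)
r = 16825 (r = Add(8, Mul(-1, Add(-15452, -1365))) = Add(8, Mul(-1, -16817)) = Add(8, 16817) = 16825)
Add(r, Mul(-1, Add(Mul(95, H), 103))) = Add(16825, Mul(-1, Add(Mul(95, 4096), 103))) = Add(16825, Mul(-1, Add(389120, 103))) = Add(16825, Mul(-1, 389223)) = Add(16825, -389223) = -372398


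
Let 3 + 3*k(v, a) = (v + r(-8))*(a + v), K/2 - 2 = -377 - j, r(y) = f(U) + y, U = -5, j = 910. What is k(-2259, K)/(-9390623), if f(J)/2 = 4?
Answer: -3636236/9390623 ≈ -0.38722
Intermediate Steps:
f(J) = 8 (f(J) = 2*4 = 8)
r(y) = 8 + y
K = -2570 (K = 4 + 2*(-377 - 1*910) = 4 + 2*(-377 - 910) = 4 + 2*(-1287) = 4 - 2574 = -2570)
k(v, a) = -1 + v*(a + v)/3 (k(v, a) = -1 + ((v + (8 - 8))*(a + v))/3 = -1 + ((v + 0)*(a + v))/3 = -1 + (v*(a + v))/3 = -1 + v*(a + v)/3)
k(-2259, K)/(-9390623) = (-1 + (1/3)*(-2259)**2 + (1/3)*(-2570)*(-2259))/(-9390623) = (-1 + (1/3)*5103081 + 1935210)*(-1/9390623) = (-1 + 1701027 + 1935210)*(-1/9390623) = 3636236*(-1/9390623) = -3636236/9390623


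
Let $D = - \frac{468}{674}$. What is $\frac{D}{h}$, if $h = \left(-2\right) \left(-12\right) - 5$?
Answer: $- \frac{234}{6403} \approx -0.036545$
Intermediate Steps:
$h = 19$ ($h = 24 - 5 = 19$)
$D = - \frac{234}{337}$ ($D = \left(-468\right) \frac{1}{674} = - \frac{234}{337} \approx -0.69436$)
$\frac{D}{h} = - \frac{234}{337 \cdot 19} = \left(- \frac{234}{337}\right) \frac{1}{19} = - \frac{234}{6403}$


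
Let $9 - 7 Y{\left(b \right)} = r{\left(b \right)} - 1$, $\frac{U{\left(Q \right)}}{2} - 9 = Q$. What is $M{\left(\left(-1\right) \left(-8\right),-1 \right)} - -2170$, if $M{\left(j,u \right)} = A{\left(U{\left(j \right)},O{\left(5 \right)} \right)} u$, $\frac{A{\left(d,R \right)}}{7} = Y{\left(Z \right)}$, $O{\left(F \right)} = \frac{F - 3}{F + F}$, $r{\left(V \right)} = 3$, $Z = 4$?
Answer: $2163$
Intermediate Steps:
$U{\left(Q \right)} = 18 + 2 Q$
$O{\left(F \right)} = \frac{-3 + F}{2 F}$
$Y{\left(b \right)} = 1$ ($Y{\left(b \right)} = \frac{9}{7} - \frac{3 - 1}{7} = \frac{9}{7} - \frac{2}{7} = 1$)
$A{\left(d,R \right)} = 7$ ($A{\left(d,R \right)} = 7 \cdot 1 = 7$)
$M{\left(j,u \right)} = 7 u$
$M{\left(\left(-1\right) \left(-8\right),-1 \right)} - -2170 = 7 \left(-1\right) - -2170 = -7 + 2170 = 2163$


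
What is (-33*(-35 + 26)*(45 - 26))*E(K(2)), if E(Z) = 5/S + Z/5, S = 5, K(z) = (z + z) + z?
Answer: 62073/5 ≈ 12415.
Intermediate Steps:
K(z) = 3*z (K(z) = 2*z + z = 3*z)
E(Z) = 1 + Z/5 (E(Z) = 5/5 + Z/5 = 5*(⅕) + Z*(⅕) = 1 + Z/5)
(-33*(-35 + 26)*(45 - 26))*E(K(2)) = (-33*(-35 + 26)*(45 - 26))*(1 + (3*2)/5) = (-(-297)*19)*(1 + (⅕)*6) = (-33*(-171))*(1 + 6/5) = 5643*(11/5) = 62073/5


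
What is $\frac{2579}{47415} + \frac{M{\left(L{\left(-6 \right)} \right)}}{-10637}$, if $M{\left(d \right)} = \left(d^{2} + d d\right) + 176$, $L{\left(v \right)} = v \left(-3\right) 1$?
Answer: $- \frac{11637137}{504353355} \approx -0.023073$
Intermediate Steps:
$L{\left(v \right)} = - 3 v$ ($L{\left(v \right)} = - 3 v 1 = - 3 v$)
$M{\left(d \right)} = 176 + 2 d^{2}$ ($M{\left(d \right)} = \left(d^{2} + d^{2}\right) + 176 = 2 d^{2} + 176 = 176 + 2 d^{2}$)
$\frac{2579}{47415} + \frac{M{\left(L{\left(-6 \right)} \right)}}{-10637} = \frac{2579}{47415} + \frac{176 + 2 \left(\left(-3\right) \left(-6\right)\right)^{2}}{-10637} = 2579 \cdot \frac{1}{47415} + \left(176 + 2 \cdot 18^{2}\right) \left(- \frac{1}{10637}\right) = \frac{2579}{47415} + \left(176 + 2 \cdot 324\right) \left(- \frac{1}{10637}\right) = \frac{2579}{47415} + \left(176 + 648\right) \left(- \frac{1}{10637}\right) = \frac{2579}{47415} + 824 \left(- \frac{1}{10637}\right) = \frac{2579}{47415} - \frac{824}{10637} = - \frac{11637137}{504353355}$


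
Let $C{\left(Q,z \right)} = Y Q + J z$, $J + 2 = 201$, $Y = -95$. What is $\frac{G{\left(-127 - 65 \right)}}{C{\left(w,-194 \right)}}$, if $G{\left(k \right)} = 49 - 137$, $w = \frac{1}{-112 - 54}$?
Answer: $\frac{1328}{582591} \approx 0.0022795$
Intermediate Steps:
$w = - \frac{1}{166}$ ($w = \frac{1}{-166} = - \frac{1}{166} \approx -0.0060241$)
$J = 199$ ($J = -2 + 201 = 199$)
$C{\left(Q,z \right)} = - 95 Q + 199 z$
$G{\left(k \right)} = -88$
$\frac{G{\left(-127 - 65 \right)}}{C{\left(w,-194 \right)}} = - \frac{88}{\left(-95\right) \left(- \frac{1}{166}\right) + 199 \left(-194\right)} = - \frac{88}{\frac{95}{166} - 38606} = - \frac{88}{- \frac{6408501}{166}} = \left(-88\right) \left(- \frac{166}{6408501}\right) = \frac{1328}{582591}$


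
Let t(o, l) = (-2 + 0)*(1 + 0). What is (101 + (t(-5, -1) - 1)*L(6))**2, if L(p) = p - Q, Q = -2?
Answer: 5929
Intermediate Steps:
t(o, l) = -2 (t(o, l) = -2*1 = -2)
L(p) = 2 + p (L(p) = p - 1*(-2) = p + 2 = 2 + p)
(101 + (t(-5, -1) - 1)*L(6))**2 = (101 + (-2 - 1)*(2 + 6))**2 = (101 - 3*8)**2 = (101 - 24)**2 = 77**2 = 5929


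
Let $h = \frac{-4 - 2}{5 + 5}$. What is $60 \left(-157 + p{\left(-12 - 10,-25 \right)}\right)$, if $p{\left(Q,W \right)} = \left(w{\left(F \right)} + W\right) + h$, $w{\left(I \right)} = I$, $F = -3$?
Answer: $-11136$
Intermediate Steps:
$h = - \frac{3}{5}$ ($h = - \frac{6}{10} = \left(-6\right) \frac{1}{10} = - \frac{3}{5} \approx -0.6$)
$p{\left(Q,W \right)} = - \frac{18}{5} + W$ ($p{\left(Q,W \right)} = \left(-3 + W\right) - \frac{3}{5} = - \frac{18}{5} + W$)
$60 \left(-157 + p{\left(-12 - 10,-25 \right)}\right) = 60 \left(-157 - \frac{143}{5}\right) = 60 \left(- \frac{928}{5}\right) = -11136$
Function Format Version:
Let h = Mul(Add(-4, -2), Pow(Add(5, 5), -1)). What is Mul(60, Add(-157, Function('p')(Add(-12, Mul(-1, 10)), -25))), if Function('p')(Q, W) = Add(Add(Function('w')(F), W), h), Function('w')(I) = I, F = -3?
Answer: -11136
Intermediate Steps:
h = Rational(-3, 5) (h = Mul(-6, Pow(10, -1)) = Mul(-6, Rational(1, 10)) = Rational(-3, 5) ≈ -0.60000)
Function('p')(Q, W) = Add(Rational(-18, 5), W) (Function('p')(Q, W) = Add(Add(-3, W), Rational(-3, 5)) = Add(Rational(-18, 5), W))
Mul(60, Add(-157, Function('p')(Add(-12, Mul(-1, 10)), -25))) = Mul(60, Add(-157, Add(Rational(-18, 5), -25))) = Mul(60, Add(-157, Rational(-143, 5))) = Mul(60, Rational(-928, 5)) = -11136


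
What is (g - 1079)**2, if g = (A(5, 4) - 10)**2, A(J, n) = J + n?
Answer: 1162084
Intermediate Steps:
g = 1 (g = ((5 + 4) - 10)**2 = (9 - 10)**2 = (-1)**2 = 1)
(g - 1079)**2 = (1 - 1079)**2 = (-1078)**2 = 1162084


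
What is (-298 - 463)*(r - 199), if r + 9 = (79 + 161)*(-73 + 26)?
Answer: 8742368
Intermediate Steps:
r = -11289 (r = -9 + (79 + 161)*(-73 + 26) = -9 + 240*(-47) = -9 - 11280 = -11289)
(-298 - 463)*(r - 199) = (-298 - 463)*(-11289 - 199) = -761*(-11488) = 8742368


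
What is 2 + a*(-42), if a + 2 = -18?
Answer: 842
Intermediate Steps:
a = -20 (a = -2 - 18 = -20)
2 + a*(-42) = 2 - 20*(-42) = 2 + 840 = 842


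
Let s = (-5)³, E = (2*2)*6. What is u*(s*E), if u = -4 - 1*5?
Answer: 27000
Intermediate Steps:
E = 24 (E = 4*6 = 24)
s = -125
u = -9 (u = -4 - 5 = -9)
u*(s*E) = -(-1125)*24 = -9*(-3000) = 27000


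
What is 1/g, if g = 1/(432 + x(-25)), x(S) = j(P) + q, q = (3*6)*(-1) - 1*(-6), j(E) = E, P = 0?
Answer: 420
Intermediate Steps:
q = -12 (q = 18*(-1) + 6 = -18 + 6 = -12)
x(S) = -12 (x(S) = 0 - 12 = -12)
g = 1/420 (g = 1/(432 - 12) = 1/420 ≈ 0.0023810)
1/g = 1/(1/420) = 420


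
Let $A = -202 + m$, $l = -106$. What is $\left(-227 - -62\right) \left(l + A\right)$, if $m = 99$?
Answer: $34485$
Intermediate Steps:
$A = -103$ ($A = -202 + 99 = -103$)
$\left(-227 - -62\right) \left(l + A\right) = \left(-227 - -62\right) \left(-106 - 103\right) = \left(-227 + \left(-77 + 139\right)\right) \left(-209\right) = \left(-227 + 62\right) \left(-209\right) = \left(-165\right) \left(-209\right) = 34485$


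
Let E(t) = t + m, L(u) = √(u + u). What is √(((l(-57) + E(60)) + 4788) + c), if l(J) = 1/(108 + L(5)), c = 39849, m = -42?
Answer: √(4822741 + 44655*√10)/√(108 + √10) ≈ 211.32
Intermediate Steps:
L(u) = √2*√u (L(u) = √(2*u) = √2*√u)
E(t) = -42 + t (E(t) = t - 42 = -42 + t)
l(J) = 1/(108 + √10) (l(J) = 1/(108 + √2*√5) = 1/(108 + √10))
√(((l(-57) + E(60)) + 4788) + c) = √((((54/5827 - √10/11654) + (-42 + 60)) + 4788) + 39849) = √((((54/5827 - √10/11654) + 18) + 4788) + 39849) = √(((104940/5827 - √10/11654) + 4788) + 39849) = √((28004616/5827 - √10/11654) + 39849) = √(260204739/5827 - √10/11654)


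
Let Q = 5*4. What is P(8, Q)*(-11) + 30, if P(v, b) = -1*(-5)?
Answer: -25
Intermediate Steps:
Q = 20
P(v, b) = 5
P(8, Q)*(-11) + 30 = 5*(-11) + 30 = -55 + 30 = -25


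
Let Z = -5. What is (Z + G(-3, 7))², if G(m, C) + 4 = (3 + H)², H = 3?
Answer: 729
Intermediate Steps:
G(m, C) = 32 (G(m, C) = -4 + (3 + 3)² = -4 + 6² = -4 + 36 = 32)
(Z + G(-3, 7))² = (-5 + 32)² = 27² = 729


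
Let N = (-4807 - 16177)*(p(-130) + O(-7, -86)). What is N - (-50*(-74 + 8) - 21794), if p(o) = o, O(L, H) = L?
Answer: 2893302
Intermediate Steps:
N = 2874808 (N = (-4807 - 16177)*(-130 - 7) = -20984*(-137) = 2874808)
N - (-50*(-74 + 8) - 21794) = 2874808 - (-50*(-74 + 8) - 21794) = 2874808 - (-50*(-66) - 21794) = 2874808 - (3300 - 21794) = 2874808 - 1*(-18494) = 2874808 + 18494 = 2893302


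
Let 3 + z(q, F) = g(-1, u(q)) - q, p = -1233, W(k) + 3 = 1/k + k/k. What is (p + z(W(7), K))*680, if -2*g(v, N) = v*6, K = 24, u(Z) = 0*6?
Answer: -5860240/7 ≈ -8.3718e+5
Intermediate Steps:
W(k) = -2 + 1/k (W(k) = -3 + (1/k + k/k) = -3 + (1/k + 1) = -3 + (1 + 1/k) = -2 + 1/k)
u(Z) = 0
g(v, N) = -3*v (g(v, N) = -v*6/2 = -3*v)
z(q, F) = -q (z(q, F) = -3 + (-3*(-1) - q) = -3 + (3 - q) = -q)
(p + z(W(7), K))*680 = (-1233 - (-2 + 1/7))*680 = (-1233 - (-2 + ⅐))*680 = (-1233 - 1*(-13/7))*680 = (-1233 + 13/7)*680 = -8618/7*680 = -5860240/7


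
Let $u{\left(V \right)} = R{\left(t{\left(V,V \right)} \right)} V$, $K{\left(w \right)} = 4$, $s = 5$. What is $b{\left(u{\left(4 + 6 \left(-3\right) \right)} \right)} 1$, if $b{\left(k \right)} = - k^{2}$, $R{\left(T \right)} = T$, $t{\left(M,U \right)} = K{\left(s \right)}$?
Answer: $-3136$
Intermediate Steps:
$t{\left(M,U \right)} = 4$
$u{\left(V \right)} = 4 V$
$b{\left(u{\left(4 + 6 \left(-3\right) \right)} \right)} 1 = - \left(4 \left(4 + 6 \left(-3\right)\right)\right)^{2} \cdot 1 = - \left(4 \left(4 - 18\right)\right)^{2} \cdot 1 = - \left(4 \left(-14\right)\right)^{2} \cdot 1 = - \left(-56\right)^{2} \cdot 1 = \left(-1\right) 3136 \cdot 1 = \left(-3136\right) 1 = -3136$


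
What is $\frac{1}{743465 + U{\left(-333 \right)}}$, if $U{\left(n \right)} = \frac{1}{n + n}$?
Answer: $\frac{666}{495147689} \approx 1.3451 \cdot 10^{-6}$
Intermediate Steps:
$U{\left(n \right)} = \frac{1}{2 n}$
$\frac{1}{743465 + U{\left(-333 \right)}} = \frac{1}{743465 + \frac{1}{2 \left(-333\right)}} = \frac{1}{743465 + \frac{1}{2} \left(- \frac{1}{333}\right)} = \frac{1}{743465 - \frac{1}{666}} = \frac{1}{\frac{495147689}{666}} = \frac{666}{495147689}$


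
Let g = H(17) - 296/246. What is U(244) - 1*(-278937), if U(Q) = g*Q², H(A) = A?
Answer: 149987699/123 ≈ 1.2194e+6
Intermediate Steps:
g = 1943/123 (g = 17 - 296/246 = 17 - 1*148/123 = 17 - 148/123 = 1943/123 ≈ 15.797)
U(Q) = 1943*Q²/123
U(244) - 1*(-278937) = (1943/123)*244² - 1*(-278937) = (1943/123)*59536 + 278937 = 115678448/123 + 278937 = 149987699/123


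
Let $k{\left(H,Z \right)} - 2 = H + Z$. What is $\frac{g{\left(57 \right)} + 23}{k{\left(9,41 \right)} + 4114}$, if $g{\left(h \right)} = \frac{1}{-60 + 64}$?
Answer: $\frac{93}{16664} \approx 0.0055809$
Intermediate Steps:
$g{\left(h \right)} = \frac{1}{4}$
$k{\left(H,Z \right)} = 2 + H + Z$ ($k{\left(H,Z \right)} = 2 + \left(H + Z\right) = 2 + H + Z$)
$\frac{g{\left(57 \right)} + 23}{k{\left(9,41 \right)} + 4114} = \frac{\frac{1}{4} + 23}{\left(2 + 9 + 41\right) + 4114} = \frac{93}{4 \left(52 + 4114\right)} = \frac{93}{4 \cdot 4166} = \frac{93}{4} \cdot \frac{1}{4166} = \frac{93}{16664}$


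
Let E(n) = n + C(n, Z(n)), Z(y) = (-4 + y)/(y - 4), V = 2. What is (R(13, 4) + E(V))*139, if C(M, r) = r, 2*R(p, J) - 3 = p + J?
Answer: 1807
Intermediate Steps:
R(p, J) = 3/2 + J/2 + p/2 (R(p, J) = 3/2 + (p + J)/2 = 3/2 + (J + p)/2 = 3/2 + (J/2 + p/2) = 3/2 + J/2 + p/2)
Z(y) = 1 (Z(y) = (-4 + y)/(-4 + y) = 1)
E(n) = 1 + n (E(n) = n + 1 = 1 + n)
(R(13, 4) + E(V))*139 = ((3/2 + (1/2)*4 + (1/2)*13) + (1 + 2))*139 = ((3/2 + 2 + 13/2) + 3)*139 = (10 + 3)*139 = 13*139 = 1807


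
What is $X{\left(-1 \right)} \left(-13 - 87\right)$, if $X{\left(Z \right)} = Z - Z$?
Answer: $0$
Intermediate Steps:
$X{\left(Z \right)} = 0$
$X{\left(-1 \right)} \left(-13 - 87\right) = 0 \left(-13 - 87\right) = 0 \left(-100\right) = 0$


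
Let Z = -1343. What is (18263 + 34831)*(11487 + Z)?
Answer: 538585536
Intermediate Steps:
(18263 + 34831)*(11487 + Z) = (18263 + 34831)*(11487 - 1343) = 53094*10144 = 538585536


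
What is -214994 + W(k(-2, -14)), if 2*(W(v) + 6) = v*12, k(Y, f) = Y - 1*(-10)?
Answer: -214952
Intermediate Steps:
k(Y, f) = 10 + Y (k(Y, f) = Y + 10 = 10 + Y)
W(v) = -6 + 6*v (W(v) = -6 + (v*12)/2 = -6 + (12*v)/2 = -6 + 6*v)
-214994 + W(k(-2, -14)) = -214994 + (-6 + 6*(10 - 2)) = -214994 + (-6 + 6*8) = -214994 + (-6 + 48) = -214994 + 42 = -214952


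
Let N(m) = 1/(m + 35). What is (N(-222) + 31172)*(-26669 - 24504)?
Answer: -298295758199/187 ≈ -1.5952e+9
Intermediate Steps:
N(m) = 1/(35 + m)
(N(-222) + 31172)*(-26669 - 24504) = (1/(35 - 222) + 31172)*(-26669 - 24504) = (1/(-187) + 31172)*(-51173) = (-1/187 + 31172)*(-51173) = (5829163/187)*(-51173) = -298295758199/187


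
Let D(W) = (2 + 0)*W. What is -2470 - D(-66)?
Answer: -2338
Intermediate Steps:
D(W) = 2*W
-2470 - D(-66) = -2470 - 2*(-66) = -2470 - 1*(-132) = -2470 + 132 = -2338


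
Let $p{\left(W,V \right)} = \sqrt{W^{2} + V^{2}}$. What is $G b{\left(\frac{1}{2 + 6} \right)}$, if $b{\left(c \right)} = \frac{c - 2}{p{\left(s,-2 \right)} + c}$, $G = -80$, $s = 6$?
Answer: $- \frac{400}{853} + \frac{6400 \sqrt{10}}{853} \approx 23.257$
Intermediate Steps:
$p{\left(W,V \right)} = \sqrt{V^{2} + W^{2}}$
$b{\left(c \right)} = \frac{-2 + c}{c + 2 \sqrt{10}}$ ($b{\left(c \right)} = \frac{c - 2}{\sqrt{\left(-2\right)^{2} + 6^{2}} + c} = \frac{-2 + c}{\sqrt{4 + 36} + c} = \frac{-2 + c}{\sqrt{40} + c} = \frac{-2 + c}{2 \sqrt{10} + c} = \frac{-2 + c}{c + 2 \sqrt{10}}$)
$G b{\left(\frac{1}{2 + 6} \right)} = - 80 \frac{-2 + \frac{1}{2 + 6}}{\frac{1}{2 + 6} + 2 \sqrt{10}} = - 80 \frac{-2 + \frac{1}{8}}{\frac{1}{8} + 2 \sqrt{10}} = - 80 \frac{1}{\frac{1}{8} + 2 \sqrt{10}} \left(- \frac{15}{8}\right) = - 80 \left(- \frac{15}{8 \left(\frac{1}{8} + 2 \sqrt{10}\right)}\right) = \frac{150}{\frac{1}{8} + 2 \sqrt{10}}$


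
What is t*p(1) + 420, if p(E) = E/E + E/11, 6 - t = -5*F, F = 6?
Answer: 5052/11 ≈ 459.27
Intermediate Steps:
t = 36 (t = 6 - (-5)*6 = 6 - 1*(-30) = 6 + 30 = 36)
p(E) = 1 + E/11 (p(E) = 1 + E*(1/11) = 1 + E/11)
t*p(1) + 420 = 36*(1 + (1/11)*1) + 420 = 36*(1 + 1/11) + 420 = 36*(12/11) + 420 = 432/11 + 420 = 5052/11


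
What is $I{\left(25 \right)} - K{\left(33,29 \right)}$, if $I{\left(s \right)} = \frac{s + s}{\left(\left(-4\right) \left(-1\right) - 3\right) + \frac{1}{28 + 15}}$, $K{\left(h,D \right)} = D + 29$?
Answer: $- \frac{201}{22} \approx -9.1364$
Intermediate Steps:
$K{\left(h,D \right)} = 29 + D$
$I{\left(s \right)} = \frac{43 s}{22}$ ($I{\left(s \right)} = \frac{2 s}{\left(4 - 3\right) + \frac{1}{43}} = \frac{2 s}{1 + \frac{1}{43}} = \frac{2 s}{\frac{44}{43}} = 2 s \frac{43}{44} = \frac{43 s}{22}$)
$I{\left(25 \right)} - K{\left(33,29 \right)} = \frac{43}{22} \cdot 25 - \left(29 + 29\right) = \frac{1075}{22} - 58 = - \frac{201}{22}$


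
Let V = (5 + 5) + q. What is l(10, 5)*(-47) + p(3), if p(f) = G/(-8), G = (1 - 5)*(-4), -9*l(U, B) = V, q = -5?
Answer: 217/9 ≈ 24.111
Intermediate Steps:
V = 5 (V = (5 + 5) - 5 = 10 - 5 = 5)
l(U, B) = -5/9 (l(U, B) = -⅑*5 = -5/9)
G = 16 (G = -4*(-4) = 16)
p(f) = -2 (p(f) = 16/(-8) = 16*(-⅛) = -2)
l(10, 5)*(-47) + p(3) = -5/9*(-47) - 2 = 235/9 - 2 = 217/9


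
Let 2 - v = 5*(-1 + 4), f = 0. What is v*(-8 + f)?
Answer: 104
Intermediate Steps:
v = -13 (v = 2 - 5*(-1 + 4) = 2 - 5*3 = 2 - 1*15 = 2 - 15 = -13)
v*(-8 + f) = -13*(-8 + 0) = -13*(-8) = 104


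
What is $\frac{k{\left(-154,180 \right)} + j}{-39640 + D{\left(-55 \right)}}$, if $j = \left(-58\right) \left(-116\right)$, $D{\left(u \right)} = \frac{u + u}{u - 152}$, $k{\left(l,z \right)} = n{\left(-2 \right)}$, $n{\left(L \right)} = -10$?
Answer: $- \frac{695313}{4102685} \approx -0.16948$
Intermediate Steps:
$k{\left(l,z \right)} = -10$
$D{\left(u \right)} = \frac{2 u}{-152 + u}$ ($D{\left(u \right)} = \frac{2 u}{u - 152} = \frac{2 u}{-152 + u}$)
$j = 6728$
$\frac{k{\left(-154,180 \right)} + j}{-39640 + D{\left(-55 \right)}} = \frac{-10 + 6728}{-39640 + 2 \left(-55\right) \frac{1}{-152 - 55}} = \frac{6718}{-39640 + 2 \left(-55\right) \frac{1}{-207}} = \frac{6718}{-39640 + 2 \left(-55\right) \left(- \frac{1}{207}\right)} = \frac{6718}{-39640 + \frac{110}{207}} = \frac{6718}{- \frac{8205370}{207}} = 6718 \left(- \frac{207}{8205370}\right) = - \frac{695313}{4102685}$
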